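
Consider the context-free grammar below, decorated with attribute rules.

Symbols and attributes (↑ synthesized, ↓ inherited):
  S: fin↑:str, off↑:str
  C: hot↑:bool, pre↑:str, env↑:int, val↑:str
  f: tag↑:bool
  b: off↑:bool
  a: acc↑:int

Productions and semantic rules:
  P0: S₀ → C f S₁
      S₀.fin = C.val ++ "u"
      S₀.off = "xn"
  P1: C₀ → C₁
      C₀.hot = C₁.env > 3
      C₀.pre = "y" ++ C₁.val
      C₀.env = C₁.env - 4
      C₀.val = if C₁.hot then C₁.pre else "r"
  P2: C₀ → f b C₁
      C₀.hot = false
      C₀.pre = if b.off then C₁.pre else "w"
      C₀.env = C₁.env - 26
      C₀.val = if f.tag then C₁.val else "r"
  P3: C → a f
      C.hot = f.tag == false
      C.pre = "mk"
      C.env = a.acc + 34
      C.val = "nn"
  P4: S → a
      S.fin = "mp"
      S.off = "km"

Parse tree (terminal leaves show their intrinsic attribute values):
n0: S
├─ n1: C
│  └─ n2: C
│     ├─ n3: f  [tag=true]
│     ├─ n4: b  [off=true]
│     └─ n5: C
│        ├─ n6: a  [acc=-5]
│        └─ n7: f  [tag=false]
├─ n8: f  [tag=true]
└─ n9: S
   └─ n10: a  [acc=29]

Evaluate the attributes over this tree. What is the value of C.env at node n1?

-1

1. n3.tag = true  [terminal]
2. n4.off = true  [terminal]
3. n6.acc = -5  [terminal]
4. n7.tag = false  [terminal]
5. n5.hot = true  [f.tag == false]
6. n5.pre = "mk"  ["mk"]
7. n5.env = 29  [a.acc + 34]
8. n5.val = "nn"  ["nn"]
9. n2.hot = false  [false]
10. n2.pre = "mk"  [if b.off then C₁.pre else "w"]
11. n2.env = 3  [C₁.env - 26]
12. n2.val = "nn"  [if f.tag then C₁.val else "r"]
13. n1.hot = false  [C₁.env > 3]
14. n1.pre = "ynn"  ["y" ++ C₁.val]
15. n1.env = -1  [C₁.env - 4]
16. n1.val = "r"  [if C₁.hot then C₁.pre else "r"]
17. n8.tag = true  [terminal]
18. n10.acc = 29  [terminal]
19. n9.fin = "mp"  ["mp"]
20. n9.off = "km"  ["km"]
21. n0.fin = "ru"  [C.val ++ "u"]
22. n0.off = "xn"  ["xn"]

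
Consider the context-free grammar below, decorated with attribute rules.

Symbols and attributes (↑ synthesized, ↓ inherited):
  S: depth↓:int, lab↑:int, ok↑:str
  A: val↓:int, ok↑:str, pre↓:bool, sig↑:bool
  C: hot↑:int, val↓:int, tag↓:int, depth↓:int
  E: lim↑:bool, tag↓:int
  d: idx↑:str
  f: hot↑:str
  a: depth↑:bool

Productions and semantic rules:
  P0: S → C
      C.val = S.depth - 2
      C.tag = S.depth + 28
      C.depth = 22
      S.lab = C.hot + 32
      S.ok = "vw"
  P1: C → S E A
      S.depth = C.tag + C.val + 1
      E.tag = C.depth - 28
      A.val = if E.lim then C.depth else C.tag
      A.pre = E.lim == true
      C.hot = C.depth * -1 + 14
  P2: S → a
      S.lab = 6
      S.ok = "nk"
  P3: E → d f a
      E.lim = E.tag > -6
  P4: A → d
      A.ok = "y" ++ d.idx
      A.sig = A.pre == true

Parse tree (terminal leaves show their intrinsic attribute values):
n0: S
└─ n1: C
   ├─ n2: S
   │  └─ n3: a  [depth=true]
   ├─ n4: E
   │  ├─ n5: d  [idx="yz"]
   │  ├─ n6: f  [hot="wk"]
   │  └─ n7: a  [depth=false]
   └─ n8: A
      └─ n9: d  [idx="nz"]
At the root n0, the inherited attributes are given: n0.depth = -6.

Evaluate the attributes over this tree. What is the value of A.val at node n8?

22

1. n0.depth = -6  [given at root]
2. n1.val = -8  [S.depth - 2]
3. n1.tag = 22  [S.depth + 28]
4. n1.depth = 22  [22]
5. n2.depth = 15  [C.tag + C.val + 1]
6. n3.depth = true  [terminal]
7. n2.lab = 6  [6]
8. n2.ok = "nk"  ["nk"]
9. n4.tag = -6  [C.depth - 28]
10. n5.idx = "yz"  [terminal]
11. n6.hot = "wk"  [terminal]
12. n7.depth = false  [terminal]
13. n4.lim = false  [E.tag > -6]
14. n8.val = 22  [if E.lim then C.depth else C.tag]
15. n8.pre = false  [E.lim == true]
16. n9.idx = "nz"  [terminal]
17. n8.ok = "ynz"  ["y" ++ d.idx]
18. n8.sig = false  [A.pre == true]
19. n1.hot = -8  [C.depth * -1 + 14]
20. n0.lab = 24  [C.hot + 32]
21. n0.ok = "vw"  ["vw"]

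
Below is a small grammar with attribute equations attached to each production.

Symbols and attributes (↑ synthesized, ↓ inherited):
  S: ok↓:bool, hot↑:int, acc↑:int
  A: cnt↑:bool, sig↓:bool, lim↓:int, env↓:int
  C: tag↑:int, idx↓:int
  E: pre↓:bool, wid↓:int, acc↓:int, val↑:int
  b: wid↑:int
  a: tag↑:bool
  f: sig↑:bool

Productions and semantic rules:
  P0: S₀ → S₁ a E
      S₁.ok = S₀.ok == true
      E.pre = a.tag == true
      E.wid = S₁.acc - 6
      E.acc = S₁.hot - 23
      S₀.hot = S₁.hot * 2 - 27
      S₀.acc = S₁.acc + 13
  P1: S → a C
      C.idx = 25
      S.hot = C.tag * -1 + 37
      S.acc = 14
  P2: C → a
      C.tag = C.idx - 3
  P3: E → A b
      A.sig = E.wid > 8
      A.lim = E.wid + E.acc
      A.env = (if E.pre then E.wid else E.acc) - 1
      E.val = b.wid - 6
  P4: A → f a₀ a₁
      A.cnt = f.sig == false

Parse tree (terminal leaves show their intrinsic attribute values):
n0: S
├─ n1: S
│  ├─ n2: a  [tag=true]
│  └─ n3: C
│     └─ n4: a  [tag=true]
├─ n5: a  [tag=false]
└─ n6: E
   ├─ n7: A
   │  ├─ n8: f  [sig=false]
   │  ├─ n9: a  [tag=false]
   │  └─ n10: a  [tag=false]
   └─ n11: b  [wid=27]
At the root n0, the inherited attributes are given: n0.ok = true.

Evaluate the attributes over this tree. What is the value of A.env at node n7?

-9

1. n0.ok = true  [given at root]
2. n1.ok = true  [S₀.ok == true]
3. n2.tag = true  [terminal]
4. n3.idx = 25  [25]
5. n4.tag = true  [terminal]
6. n3.tag = 22  [C.idx - 3]
7. n1.hot = 15  [C.tag * -1 + 37]
8. n1.acc = 14  [14]
9. n5.tag = false  [terminal]
10. n6.pre = false  [a.tag == true]
11. n6.wid = 8  [S₁.acc - 6]
12. n6.acc = -8  [S₁.hot - 23]
13. n7.sig = false  [E.wid > 8]
14. n7.lim = 0  [E.wid + E.acc]
15. n7.env = -9  [(if E.pre then E.wid else E.acc) - 1]
16. n8.sig = false  [terminal]
17. n9.tag = false  [terminal]
18. n10.tag = false  [terminal]
19. n7.cnt = true  [f.sig == false]
20. n11.wid = 27  [terminal]
21. n6.val = 21  [b.wid - 6]
22. n0.hot = 3  [S₁.hot * 2 - 27]
23. n0.acc = 27  [S₁.acc + 13]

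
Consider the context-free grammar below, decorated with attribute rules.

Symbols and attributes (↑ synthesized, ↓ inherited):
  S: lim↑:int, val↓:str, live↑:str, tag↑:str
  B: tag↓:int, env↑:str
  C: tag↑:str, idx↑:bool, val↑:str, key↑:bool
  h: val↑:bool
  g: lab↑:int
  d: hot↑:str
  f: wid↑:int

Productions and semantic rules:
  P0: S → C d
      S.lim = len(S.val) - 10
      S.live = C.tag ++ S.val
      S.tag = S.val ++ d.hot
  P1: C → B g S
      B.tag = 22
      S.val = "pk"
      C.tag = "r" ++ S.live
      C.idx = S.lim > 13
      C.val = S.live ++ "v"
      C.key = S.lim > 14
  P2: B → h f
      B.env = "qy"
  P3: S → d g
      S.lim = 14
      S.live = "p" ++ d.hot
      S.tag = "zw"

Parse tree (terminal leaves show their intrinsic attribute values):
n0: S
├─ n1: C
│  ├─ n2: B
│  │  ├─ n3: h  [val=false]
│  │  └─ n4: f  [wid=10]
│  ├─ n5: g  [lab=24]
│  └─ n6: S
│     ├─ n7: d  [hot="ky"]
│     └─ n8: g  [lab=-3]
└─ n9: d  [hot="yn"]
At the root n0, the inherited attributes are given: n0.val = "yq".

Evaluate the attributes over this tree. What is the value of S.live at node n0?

1. n0.val = "yq"  [given at root]
2. n2.tag = 22  [22]
3. n3.val = false  [terminal]
4. n4.wid = 10  [terminal]
5. n2.env = "qy"  ["qy"]
6. n5.lab = 24  [terminal]
7. n6.val = "pk"  ["pk"]
8. n7.hot = "ky"  [terminal]
9. n8.lab = -3  [terminal]
10. n6.lim = 14  [14]
11. n6.live = "pky"  ["p" ++ d.hot]
12. n6.tag = "zw"  ["zw"]
13. n1.tag = "rpky"  ["r" ++ S.live]
14. n1.idx = true  [S.lim > 13]
15. n1.val = "pkyv"  [S.live ++ "v"]
16. n1.key = false  [S.lim > 14]
17. n9.hot = "yn"  [terminal]
18. n0.lim = -8  [len(S.val) - 10]
19. n0.live = "rpkyyq"  [C.tag ++ S.val]
20. n0.tag = "yqyn"  [S.val ++ d.hot]

"rpkyyq"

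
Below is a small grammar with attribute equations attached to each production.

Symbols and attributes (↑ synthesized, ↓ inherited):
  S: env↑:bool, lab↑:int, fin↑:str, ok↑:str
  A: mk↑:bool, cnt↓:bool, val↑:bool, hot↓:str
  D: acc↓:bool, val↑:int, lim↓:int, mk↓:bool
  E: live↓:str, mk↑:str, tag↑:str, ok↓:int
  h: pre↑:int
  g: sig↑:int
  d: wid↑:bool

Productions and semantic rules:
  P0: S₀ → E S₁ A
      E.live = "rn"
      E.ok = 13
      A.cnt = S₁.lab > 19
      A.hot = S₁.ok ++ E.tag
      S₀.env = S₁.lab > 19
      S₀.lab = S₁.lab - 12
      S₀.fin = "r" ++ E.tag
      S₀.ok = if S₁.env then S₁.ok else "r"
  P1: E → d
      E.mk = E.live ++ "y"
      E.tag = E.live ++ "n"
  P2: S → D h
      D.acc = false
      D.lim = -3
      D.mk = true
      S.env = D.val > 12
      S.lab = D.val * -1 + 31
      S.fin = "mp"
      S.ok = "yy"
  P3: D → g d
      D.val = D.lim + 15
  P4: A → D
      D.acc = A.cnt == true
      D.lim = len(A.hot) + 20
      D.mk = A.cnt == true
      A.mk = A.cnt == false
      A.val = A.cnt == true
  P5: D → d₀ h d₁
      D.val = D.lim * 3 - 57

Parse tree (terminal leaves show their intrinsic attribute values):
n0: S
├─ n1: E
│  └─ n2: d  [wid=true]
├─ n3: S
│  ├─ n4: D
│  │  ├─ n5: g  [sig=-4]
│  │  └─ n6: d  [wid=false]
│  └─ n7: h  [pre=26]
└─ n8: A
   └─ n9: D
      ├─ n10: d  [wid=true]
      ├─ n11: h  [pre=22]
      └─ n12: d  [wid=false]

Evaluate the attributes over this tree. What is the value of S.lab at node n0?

7

1. n1.live = "rn"  ["rn"]
2. n1.ok = 13  [13]
3. n2.wid = true  [terminal]
4. n1.mk = "rny"  [E.live ++ "y"]
5. n1.tag = "rnn"  [E.live ++ "n"]
6. n4.acc = false  [false]
7. n4.lim = -3  [-3]
8. n4.mk = true  [true]
9. n5.sig = -4  [terminal]
10. n6.wid = false  [terminal]
11. n4.val = 12  [D.lim + 15]
12. n7.pre = 26  [terminal]
13. n3.env = false  [D.val > 12]
14. n3.lab = 19  [D.val * -1 + 31]
15. n3.fin = "mp"  ["mp"]
16. n3.ok = "yy"  ["yy"]
17. n8.cnt = false  [S₁.lab > 19]
18. n8.hot = "yyrnn"  [S₁.ok ++ E.tag]
19. n9.acc = false  [A.cnt == true]
20. n9.lim = 25  [len(A.hot) + 20]
21. n9.mk = false  [A.cnt == true]
22. n10.wid = true  [terminal]
23. n11.pre = 22  [terminal]
24. n12.wid = false  [terminal]
25. n9.val = 18  [D.lim * 3 - 57]
26. n8.mk = true  [A.cnt == false]
27. n8.val = false  [A.cnt == true]
28. n0.env = false  [S₁.lab > 19]
29. n0.lab = 7  [S₁.lab - 12]
30. n0.fin = "rrnn"  ["r" ++ E.tag]
31. n0.ok = "r"  [if S₁.env then S₁.ok else "r"]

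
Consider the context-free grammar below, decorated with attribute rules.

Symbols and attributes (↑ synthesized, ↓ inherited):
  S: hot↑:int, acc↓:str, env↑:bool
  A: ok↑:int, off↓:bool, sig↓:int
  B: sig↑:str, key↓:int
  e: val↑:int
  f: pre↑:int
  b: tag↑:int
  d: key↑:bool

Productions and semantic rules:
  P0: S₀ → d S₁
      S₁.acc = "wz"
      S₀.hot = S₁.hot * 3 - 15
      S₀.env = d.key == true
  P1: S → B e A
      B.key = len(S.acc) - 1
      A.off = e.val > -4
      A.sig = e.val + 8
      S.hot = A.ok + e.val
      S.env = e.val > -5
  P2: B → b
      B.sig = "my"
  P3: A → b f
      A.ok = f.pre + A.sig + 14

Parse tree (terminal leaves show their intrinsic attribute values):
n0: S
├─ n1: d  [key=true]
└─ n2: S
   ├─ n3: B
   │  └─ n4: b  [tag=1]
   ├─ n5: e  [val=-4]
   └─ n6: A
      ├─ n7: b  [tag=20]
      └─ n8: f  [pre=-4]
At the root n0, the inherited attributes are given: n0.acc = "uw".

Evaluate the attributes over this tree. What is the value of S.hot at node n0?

1. n0.acc = "uw"  [given at root]
2. n1.key = true  [terminal]
3. n2.acc = "wz"  ["wz"]
4. n3.key = 1  [len(S.acc) - 1]
5. n4.tag = 1  [terminal]
6. n3.sig = "my"  ["my"]
7. n5.val = -4  [terminal]
8. n6.off = false  [e.val > -4]
9. n6.sig = 4  [e.val + 8]
10. n7.tag = 20  [terminal]
11. n8.pre = -4  [terminal]
12. n6.ok = 14  [f.pre + A.sig + 14]
13. n2.hot = 10  [A.ok + e.val]
14. n2.env = true  [e.val > -5]
15. n0.hot = 15  [S₁.hot * 3 - 15]
16. n0.env = true  [d.key == true]

15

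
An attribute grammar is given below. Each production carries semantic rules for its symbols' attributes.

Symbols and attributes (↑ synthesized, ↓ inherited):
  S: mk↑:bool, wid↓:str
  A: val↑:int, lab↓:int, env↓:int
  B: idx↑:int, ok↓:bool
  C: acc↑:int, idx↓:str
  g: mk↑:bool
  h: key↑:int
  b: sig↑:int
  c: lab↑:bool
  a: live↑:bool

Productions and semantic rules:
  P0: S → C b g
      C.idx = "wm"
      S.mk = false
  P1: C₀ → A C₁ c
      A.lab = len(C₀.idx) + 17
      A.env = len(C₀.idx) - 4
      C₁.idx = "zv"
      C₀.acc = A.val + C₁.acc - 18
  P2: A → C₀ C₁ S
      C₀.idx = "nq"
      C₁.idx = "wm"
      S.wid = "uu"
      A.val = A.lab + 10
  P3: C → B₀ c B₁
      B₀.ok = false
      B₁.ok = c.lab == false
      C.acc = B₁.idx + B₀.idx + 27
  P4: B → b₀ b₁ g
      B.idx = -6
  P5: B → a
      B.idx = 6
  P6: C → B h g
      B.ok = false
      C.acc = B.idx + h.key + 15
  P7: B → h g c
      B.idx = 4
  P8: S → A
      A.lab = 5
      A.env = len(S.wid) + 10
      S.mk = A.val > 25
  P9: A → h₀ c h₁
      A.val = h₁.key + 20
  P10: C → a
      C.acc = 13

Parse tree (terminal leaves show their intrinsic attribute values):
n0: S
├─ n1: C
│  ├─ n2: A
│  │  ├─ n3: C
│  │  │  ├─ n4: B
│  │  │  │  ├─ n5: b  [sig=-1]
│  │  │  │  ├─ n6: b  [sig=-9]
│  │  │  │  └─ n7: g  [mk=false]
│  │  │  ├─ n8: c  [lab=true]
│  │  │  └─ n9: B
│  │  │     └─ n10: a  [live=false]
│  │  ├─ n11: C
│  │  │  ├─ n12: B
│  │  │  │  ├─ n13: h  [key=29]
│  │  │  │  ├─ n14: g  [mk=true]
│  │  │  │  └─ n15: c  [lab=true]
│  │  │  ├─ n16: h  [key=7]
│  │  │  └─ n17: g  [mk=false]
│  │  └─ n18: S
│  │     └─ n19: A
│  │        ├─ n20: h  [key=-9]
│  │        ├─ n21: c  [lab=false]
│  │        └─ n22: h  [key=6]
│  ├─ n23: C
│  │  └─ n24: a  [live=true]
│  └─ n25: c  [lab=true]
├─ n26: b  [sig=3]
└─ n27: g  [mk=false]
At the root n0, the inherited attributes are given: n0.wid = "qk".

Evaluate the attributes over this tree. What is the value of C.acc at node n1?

24

1. n0.wid = "qk"  [given at root]
2. n1.idx = "wm"  ["wm"]
3. n2.lab = 19  [len(C₀.idx) + 17]
4. n2.env = -2  [len(C₀.idx) - 4]
5. n3.idx = "nq"  ["nq"]
6. n4.ok = false  [false]
7. n5.sig = -1  [terminal]
8. n6.sig = -9  [terminal]
9. n7.mk = false  [terminal]
10. n4.idx = -6  [-6]
11. n8.lab = true  [terminal]
12. n9.ok = false  [c.lab == false]
13. n10.live = false  [terminal]
14. n9.idx = 6  [6]
15. n3.acc = 27  [B₁.idx + B₀.idx + 27]
16. n11.idx = "wm"  ["wm"]
17. n12.ok = false  [false]
18. n13.key = 29  [terminal]
19. n14.mk = true  [terminal]
20. n15.lab = true  [terminal]
21. n12.idx = 4  [4]
22. n16.key = 7  [terminal]
23. n17.mk = false  [terminal]
24. n11.acc = 26  [B.idx + h.key + 15]
25. n18.wid = "uu"  ["uu"]
26. n19.lab = 5  [5]
27. n19.env = 12  [len(S.wid) + 10]
28. n20.key = -9  [terminal]
29. n21.lab = false  [terminal]
30. n22.key = 6  [terminal]
31. n19.val = 26  [h₁.key + 20]
32. n18.mk = true  [A.val > 25]
33. n2.val = 29  [A.lab + 10]
34. n23.idx = "zv"  ["zv"]
35. n24.live = true  [terminal]
36. n23.acc = 13  [13]
37. n25.lab = true  [terminal]
38. n1.acc = 24  [A.val + C₁.acc - 18]
39. n26.sig = 3  [terminal]
40. n27.mk = false  [terminal]
41. n0.mk = false  [false]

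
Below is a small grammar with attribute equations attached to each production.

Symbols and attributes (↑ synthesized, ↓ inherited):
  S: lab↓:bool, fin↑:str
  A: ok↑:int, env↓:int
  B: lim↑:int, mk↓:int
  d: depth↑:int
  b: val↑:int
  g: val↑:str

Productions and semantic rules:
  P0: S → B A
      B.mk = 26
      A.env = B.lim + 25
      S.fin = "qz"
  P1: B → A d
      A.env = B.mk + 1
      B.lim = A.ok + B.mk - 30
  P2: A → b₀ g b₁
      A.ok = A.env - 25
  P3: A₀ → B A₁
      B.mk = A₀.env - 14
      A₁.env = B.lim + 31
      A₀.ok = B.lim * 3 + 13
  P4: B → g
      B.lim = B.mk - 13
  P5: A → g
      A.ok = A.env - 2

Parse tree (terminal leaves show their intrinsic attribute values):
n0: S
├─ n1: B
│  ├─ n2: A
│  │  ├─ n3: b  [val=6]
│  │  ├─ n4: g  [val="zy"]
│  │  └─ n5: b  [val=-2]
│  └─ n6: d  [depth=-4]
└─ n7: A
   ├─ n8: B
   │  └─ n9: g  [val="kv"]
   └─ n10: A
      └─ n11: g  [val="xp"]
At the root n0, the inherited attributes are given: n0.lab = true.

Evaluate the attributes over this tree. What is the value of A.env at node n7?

1. n0.lab = true  [given at root]
2. n1.mk = 26  [26]
3. n2.env = 27  [B.mk + 1]
4. n3.val = 6  [terminal]
5. n4.val = "zy"  [terminal]
6. n5.val = -2  [terminal]
7. n2.ok = 2  [A.env - 25]
8. n6.depth = -4  [terminal]
9. n1.lim = -2  [A.ok + B.mk - 30]
10. n7.env = 23  [B.lim + 25]
11. n8.mk = 9  [A₀.env - 14]
12. n9.val = "kv"  [terminal]
13. n8.lim = -4  [B.mk - 13]
14. n10.env = 27  [B.lim + 31]
15. n11.val = "xp"  [terminal]
16. n10.ok = 25  [A.env - 2]
17. n7.ok = 1  [B.lim * 3 + 13]
18. n0.fin = "qz"  ["qz"]

23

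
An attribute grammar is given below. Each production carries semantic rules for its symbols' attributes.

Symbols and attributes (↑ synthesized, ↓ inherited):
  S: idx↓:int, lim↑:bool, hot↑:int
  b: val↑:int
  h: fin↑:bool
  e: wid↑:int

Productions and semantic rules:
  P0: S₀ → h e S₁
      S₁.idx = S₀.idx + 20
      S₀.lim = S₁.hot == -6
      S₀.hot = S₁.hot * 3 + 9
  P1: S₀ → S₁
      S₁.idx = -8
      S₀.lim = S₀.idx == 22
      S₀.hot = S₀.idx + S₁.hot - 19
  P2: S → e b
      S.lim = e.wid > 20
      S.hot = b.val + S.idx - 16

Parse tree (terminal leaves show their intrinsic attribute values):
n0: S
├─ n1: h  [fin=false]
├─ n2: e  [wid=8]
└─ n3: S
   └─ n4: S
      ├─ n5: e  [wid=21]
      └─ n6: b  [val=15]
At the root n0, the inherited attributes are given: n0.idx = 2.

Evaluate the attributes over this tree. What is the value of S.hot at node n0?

1. n0.idx = 2  [given at root]
2. n1.fin = false  [terminal]
3. n2.wid = 8  [terminal]
4. n3.idx = 22  [S₀.idx + 20]
5. n4.idx = -8  [-8]
6. n5.wid = 21  [terminal]
7. n6.val = 15  [terminal]
8. n4.lim = true  [e.wid > 20]
9. n4.hot = -9  [b.val + S.idx - 16]
10. n3.lim = true  [S₀.idx == 22]
11. n3.hot = -6  [S₀.idx + S₁.hot - 19]
12. n0.lim = true  [S₁.hot == -6]
13. n0.hot = -9  [S₁.hot * 3 + 9]

-9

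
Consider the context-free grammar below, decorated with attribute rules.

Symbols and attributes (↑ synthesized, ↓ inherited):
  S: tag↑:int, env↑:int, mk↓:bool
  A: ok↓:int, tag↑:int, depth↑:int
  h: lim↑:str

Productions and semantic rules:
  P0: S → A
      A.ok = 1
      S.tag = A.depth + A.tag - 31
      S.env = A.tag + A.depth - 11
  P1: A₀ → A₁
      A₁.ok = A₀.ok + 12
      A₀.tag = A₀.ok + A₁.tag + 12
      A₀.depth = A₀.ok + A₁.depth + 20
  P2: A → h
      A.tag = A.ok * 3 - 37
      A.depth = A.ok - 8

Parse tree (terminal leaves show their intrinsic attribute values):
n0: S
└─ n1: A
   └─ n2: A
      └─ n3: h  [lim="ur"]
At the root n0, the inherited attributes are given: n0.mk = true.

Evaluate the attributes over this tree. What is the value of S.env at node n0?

1. n0.mk = true  [given at root]
2. n1.ok = 1  [1]
3. n2.ok = 13  [A₀.ok + 12]
4. n3.lim = "ur"  [terminal]
5. n2.tag = 2  [A.ok * 3 - 37]
6. n2.depth = 5  [A.ok - 8]
7. n1.tag = 15  [A₀.ok + A₁.tag + 12]
8. n1.depth = 26  [A₀.ok + A₁.depth + 20]
9. n0.tag = 10  [A.depth + A.tag - 31]
10. n0.env = 30  [A.tag + A.depth - 11]

30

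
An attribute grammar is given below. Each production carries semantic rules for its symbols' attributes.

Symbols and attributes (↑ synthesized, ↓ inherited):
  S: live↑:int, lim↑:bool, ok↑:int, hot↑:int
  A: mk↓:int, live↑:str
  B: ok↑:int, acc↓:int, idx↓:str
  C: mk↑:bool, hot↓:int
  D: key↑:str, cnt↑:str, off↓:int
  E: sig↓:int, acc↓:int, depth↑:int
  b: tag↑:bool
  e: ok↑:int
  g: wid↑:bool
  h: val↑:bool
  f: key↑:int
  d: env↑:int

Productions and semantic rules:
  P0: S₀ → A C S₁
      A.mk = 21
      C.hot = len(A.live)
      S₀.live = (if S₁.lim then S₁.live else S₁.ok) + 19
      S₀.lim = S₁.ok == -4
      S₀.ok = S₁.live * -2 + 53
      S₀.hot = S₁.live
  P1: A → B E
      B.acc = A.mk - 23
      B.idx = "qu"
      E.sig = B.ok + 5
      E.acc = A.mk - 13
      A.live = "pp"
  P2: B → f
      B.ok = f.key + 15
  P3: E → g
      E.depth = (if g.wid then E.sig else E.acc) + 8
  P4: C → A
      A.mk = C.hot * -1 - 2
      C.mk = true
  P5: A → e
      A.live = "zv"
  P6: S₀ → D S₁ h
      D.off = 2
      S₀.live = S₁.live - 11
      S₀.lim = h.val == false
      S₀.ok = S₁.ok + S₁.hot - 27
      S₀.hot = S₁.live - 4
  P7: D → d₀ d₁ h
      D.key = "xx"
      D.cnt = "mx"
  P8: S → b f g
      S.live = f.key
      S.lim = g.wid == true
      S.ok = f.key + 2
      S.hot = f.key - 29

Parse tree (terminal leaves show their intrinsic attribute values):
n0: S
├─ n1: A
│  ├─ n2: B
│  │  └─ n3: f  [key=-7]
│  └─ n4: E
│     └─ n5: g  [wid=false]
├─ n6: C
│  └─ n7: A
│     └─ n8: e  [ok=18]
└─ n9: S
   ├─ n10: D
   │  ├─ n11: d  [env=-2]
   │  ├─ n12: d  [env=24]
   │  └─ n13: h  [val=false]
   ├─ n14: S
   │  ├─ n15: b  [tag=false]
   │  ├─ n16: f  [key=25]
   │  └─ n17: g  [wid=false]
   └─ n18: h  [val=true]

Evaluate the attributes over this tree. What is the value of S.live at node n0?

1. n1.mk = 21  [21]
2. n2.acc = -2  [A.mk - 23]
3. n2.idx = "qu"  ["qu"]
4. n3.key = -7  [terminal]
5. n2.ok = 8  [f.key + 15]
6. n4.sig = 13  [B.ok + 5]
7. n4.acc = 8  [A.mk - 13]
8. n5.wid = false  [terminal]
9. n4.depth = 16  [(if g.wid then E.sig else E.acc) + 8]
10. n1.live = "pp"  ["pp"]
11. n6.hot = 2  [len(A.live)]
12. n7.mk = -4  [C.hot * -1 - 2]
13. n8.ok = 18  [terminal]
14. n7.live = "zv"  ["zv"]
15. n6.mk = true  [true]
16. n10.off = 2  [2]
17. n11.env = -2  [terminal]
18. n12.env = 24  [terminal]
19. n13.val = false  [terminal]
20. n10.key = "xx"  ["xx"]
21. n10.cnt = "mx"  ["mx"]
22. n15.tag = false  [terminal]
23. n16.key = 25  [terminal]
24. n17.wid = false  [terminal]
25. n14.live = 25  [f.key]
26. n14.lim = false  [g.wid == true]
27. n14.ok = 27  [f.key + 2]
28. n14.hot = -4  [f.key - 29]
29. n18.val = true  [terminal]
30. n9.live = 14  [S₁.live - 11]
31. n9.lim = false  [h.val == false]
32. n9.ok = -4  [S₁.ok + S₁.hot - 27]
33. n9.hot = 21  [S₁.live - 4]
34. n0.live = 15  [(if S₁.lim then S₁.live else S₁.ok) + 19]
35. n0.lim = true  [S₁.ok == -4]
36. n0.ok = 25  [S₁.live * -2 + 53]
37. n0.hot = 14  [S₁.live]

15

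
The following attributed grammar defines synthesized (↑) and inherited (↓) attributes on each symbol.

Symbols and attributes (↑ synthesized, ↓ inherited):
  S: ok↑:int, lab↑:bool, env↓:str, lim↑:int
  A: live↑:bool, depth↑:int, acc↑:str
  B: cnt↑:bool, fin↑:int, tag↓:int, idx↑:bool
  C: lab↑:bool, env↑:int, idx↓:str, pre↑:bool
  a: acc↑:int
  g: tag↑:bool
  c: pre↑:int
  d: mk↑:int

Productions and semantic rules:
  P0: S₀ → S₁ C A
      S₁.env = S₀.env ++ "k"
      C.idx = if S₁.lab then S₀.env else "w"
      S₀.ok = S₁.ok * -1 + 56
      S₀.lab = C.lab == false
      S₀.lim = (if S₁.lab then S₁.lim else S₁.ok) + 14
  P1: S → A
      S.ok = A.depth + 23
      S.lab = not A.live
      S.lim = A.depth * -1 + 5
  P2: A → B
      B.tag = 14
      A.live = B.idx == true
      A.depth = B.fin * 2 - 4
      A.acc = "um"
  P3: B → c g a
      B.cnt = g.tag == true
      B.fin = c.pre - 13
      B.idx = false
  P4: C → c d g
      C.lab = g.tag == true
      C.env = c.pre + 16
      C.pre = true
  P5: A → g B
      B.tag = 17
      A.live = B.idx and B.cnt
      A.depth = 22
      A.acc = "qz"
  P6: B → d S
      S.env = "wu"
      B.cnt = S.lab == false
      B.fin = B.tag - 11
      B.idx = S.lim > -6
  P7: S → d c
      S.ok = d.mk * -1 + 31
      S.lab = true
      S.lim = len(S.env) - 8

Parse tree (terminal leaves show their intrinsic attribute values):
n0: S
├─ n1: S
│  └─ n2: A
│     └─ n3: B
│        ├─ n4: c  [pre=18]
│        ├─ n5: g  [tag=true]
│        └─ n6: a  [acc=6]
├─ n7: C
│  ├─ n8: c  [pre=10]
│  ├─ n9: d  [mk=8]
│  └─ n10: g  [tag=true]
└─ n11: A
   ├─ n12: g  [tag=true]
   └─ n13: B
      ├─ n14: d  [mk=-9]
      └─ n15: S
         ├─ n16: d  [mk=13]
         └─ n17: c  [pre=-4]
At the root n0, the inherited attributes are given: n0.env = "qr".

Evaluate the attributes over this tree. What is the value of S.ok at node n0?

1. n0.env = "qr"  [given at root]
2. n1.env = "qrk"  [S₀.env ++ "k"]
3. n3.tag = 14  [14]
4. n4.pre = 18  [terminal]
5. n5.tag = true  [terminal]
6. n6.acc = 6  [terminal]
7. n3.cnt = true  [g.tag == true]
8. n3.fin = 5  [c.pre - 13]
9. n3.idx = false  [false]
10. n2.live = false  [B.idx == true]
11. n2.depth = 6  [B.fin * 2 - 4]
12. n2.acc = "um"  ["um"]
13. n1.ok = 29  [A.depth + 23]
14. n1.lab = true  [not A.live]
15. n1.lim = -1  [A.depth * -1 + 5]
16. n7.idx = "qr"  [if S₁.lab then S₀.env else "w"]
17. n8.pre = 10  [terminal]
18. n9.mk = 8  [terminal]
19. n10.tag = true  [terminal]
20. n7.lab = true  [g.tag == true]
21. n7.env = 26  [c.pre + 16]
22. n7.pre = true  [true]
23. n12.tag = true  [terminal]
24. n13.tag = 17  [17]
25. n14.mk = -9  [terminal]
26. n15.env = "wu"  ["wu"]
27. n16.mk = 13  [terminal]
28. n17.pre = -4  [terminal]
29. n15.ok = 18  [d.mk * -1 + 31]
30. n15.lab = true  [true]
31. n15.lim = -6  [len(S.env) - 8]
32. n13.cnt = false  [S.lab == false]
33. n13.fin = 6  [B.tag - 11]
34. n13.idx = false  [S.lim > -6]
35. n11.live = false  [B.idx and B.cnt]
36. n11.depth = 22  [22]
37. n11.acc = "qz"  ["qz"]
38. n0.ok = 27  [S₁.ok * -1 + 56]
39. n0.lab = false  [C.lab == false]
40. n0.lim = 13  [(if S₁.lab then S₁.lim else S₁.ok) + 14]

27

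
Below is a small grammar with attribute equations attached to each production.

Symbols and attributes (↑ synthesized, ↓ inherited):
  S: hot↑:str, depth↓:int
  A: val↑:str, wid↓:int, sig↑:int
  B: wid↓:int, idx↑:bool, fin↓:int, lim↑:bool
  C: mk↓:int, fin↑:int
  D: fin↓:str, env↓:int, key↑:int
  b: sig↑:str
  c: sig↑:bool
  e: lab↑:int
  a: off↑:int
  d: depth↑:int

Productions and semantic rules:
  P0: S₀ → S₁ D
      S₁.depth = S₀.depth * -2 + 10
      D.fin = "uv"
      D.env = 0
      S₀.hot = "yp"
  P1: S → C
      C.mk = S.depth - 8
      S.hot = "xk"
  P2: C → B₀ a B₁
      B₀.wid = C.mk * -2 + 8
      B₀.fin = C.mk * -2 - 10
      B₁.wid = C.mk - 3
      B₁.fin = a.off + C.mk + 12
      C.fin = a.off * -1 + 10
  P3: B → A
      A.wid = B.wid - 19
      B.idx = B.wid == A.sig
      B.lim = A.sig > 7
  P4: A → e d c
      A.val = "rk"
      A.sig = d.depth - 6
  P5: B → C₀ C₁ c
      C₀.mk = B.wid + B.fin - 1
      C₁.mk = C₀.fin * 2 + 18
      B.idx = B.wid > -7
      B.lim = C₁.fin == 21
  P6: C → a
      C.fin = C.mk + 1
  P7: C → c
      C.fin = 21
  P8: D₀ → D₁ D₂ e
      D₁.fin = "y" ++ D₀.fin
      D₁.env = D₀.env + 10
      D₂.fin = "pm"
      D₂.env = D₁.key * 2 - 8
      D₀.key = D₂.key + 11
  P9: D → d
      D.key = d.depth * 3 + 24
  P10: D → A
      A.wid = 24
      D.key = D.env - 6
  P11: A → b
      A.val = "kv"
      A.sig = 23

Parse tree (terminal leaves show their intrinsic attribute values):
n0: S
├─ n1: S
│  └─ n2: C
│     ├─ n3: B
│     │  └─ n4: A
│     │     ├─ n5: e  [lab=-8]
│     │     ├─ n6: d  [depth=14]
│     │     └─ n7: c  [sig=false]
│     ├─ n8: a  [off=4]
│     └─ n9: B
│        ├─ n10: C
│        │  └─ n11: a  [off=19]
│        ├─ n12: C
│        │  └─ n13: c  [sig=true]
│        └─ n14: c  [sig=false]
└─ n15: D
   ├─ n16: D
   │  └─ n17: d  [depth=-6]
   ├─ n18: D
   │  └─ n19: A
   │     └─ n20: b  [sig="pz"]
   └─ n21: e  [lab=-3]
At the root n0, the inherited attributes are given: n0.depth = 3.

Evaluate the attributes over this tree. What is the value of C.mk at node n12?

28

1. n0.depth = 3  [given at root]
2. n1.depth = 4  [S₀.depth * -2 + 10]
3. n2.mk = -4  [S.depth - 8]
4. n3.wid = 16  [C.mk * -2 + 8]
5. n3.fin = -2  [C.mk * -2 - 10]
6. n4.wid = -3  [B.wid - 19]
7. n5.lab = -8  [terminal]
8. n6.depth = 14  [terminal]
9. n7.sig = false  [terminal]
10. n4.val = "rk"  ["rk"]
11. n4.sig = 8  [d.depth - 6]
12. n3.idx = false  [B.wid == A.sig]
13. n3.lim = true  [A.sig > 7]
14. n8.off = 4  [terminal]
15. n9.wid = -7  [C.mk - 3]
16. n9.fin = 12  [a.off + C.mk + 12]
17. n10.mk = 4  [B.wid + B.fin - 1]
18. n11.off = 19  [terminal]
19. n10.fin = 5  [C.mk + 1]
20. n12.mk = 28  [C₀.fin * 2 + 18]
21. n13.sig = true  [terminal]
22. n12.fin = 21  [21]
23. n14.sig = false  [terminal]
24. n9.idx = false  [B.wid > -7]
25. n9.lim = true  [C₁.fin == 21]
26. n2.fin = 6  [a.off * -1 + 10]
27. n1.hot = "xk"  ["xk"]
28. n15.fin = "uv"  ["uv"]
29. n15.env = 0  [0]
30. n16.fin = "yuv"  ["y" ++ D₀.fin]
31. n16.env = 10  [D₀.env + 10]
32. n17.depth = -6  [terminal]
33. n16.key = 6  [d.depth * 3 + 24]
34. n18.fin = "pm"  ["pm"]
35. n18.env = 4  [D₁.key * 2 - 8]
36. n19.wid = 24  [24]
37. n20.sig = "pz"  [terminal]
38. n19.val = "kv"  ["kv"]
39. n19.sig = 23  [23]
40. n18.key = -2  [D.env - 6]
41. n21.lab = -3  [terminal]
42. n15.key = 9  [D₂.key + 11]
43. n0.hot = "yp"  ["yp"]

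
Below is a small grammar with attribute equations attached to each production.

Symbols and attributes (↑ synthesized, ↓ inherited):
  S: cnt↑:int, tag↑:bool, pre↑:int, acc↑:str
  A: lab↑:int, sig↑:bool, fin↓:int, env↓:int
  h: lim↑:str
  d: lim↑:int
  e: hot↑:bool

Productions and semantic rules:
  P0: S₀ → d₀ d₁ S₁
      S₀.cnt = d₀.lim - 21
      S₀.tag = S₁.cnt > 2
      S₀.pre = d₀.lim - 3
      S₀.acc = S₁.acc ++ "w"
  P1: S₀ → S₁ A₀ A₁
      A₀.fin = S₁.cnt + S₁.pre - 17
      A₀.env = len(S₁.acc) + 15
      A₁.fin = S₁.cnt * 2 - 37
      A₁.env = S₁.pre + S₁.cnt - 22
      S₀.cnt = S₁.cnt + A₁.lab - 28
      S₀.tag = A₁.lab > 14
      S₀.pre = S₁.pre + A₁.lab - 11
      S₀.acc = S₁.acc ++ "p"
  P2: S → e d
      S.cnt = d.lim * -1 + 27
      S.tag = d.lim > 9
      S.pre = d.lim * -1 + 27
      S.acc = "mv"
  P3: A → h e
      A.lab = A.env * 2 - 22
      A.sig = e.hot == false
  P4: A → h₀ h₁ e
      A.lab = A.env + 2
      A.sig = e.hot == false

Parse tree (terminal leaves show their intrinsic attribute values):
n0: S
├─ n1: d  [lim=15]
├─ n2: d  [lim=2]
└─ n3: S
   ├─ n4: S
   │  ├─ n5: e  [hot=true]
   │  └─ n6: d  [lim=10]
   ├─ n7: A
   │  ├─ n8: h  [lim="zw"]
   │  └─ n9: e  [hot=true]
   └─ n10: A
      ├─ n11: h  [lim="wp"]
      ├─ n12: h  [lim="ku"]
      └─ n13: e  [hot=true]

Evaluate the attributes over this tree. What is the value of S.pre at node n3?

1. n1.lim = 15  [terminal]
2. n2.lim = 2  [terminal]
3. n5.hot = true  [terminal]
4. n6.lim = 10  [terminal]
5. n4.cnt = 17  [d.lim * -1 + 27]
6. n4.tag = true  [d.lim > 9]
7. n4.pre = 17  [d.lim * -1 + 27]
8. n4.acc = "mv"  ["mv"]
9. n7.fin = 17  [S₁.cnt + S₁.pre - 17]
10. n7.env = 17  [len(S₁.acc) + 15]
11. n8.lim = "zw"  [terminal]
12. n9.hot = true  [terminal]
13. n7.lab = 12  [A.env * 2 - 22]
14. n7.sig = false  [e.hot == false]
15. n10.fin = -3  [S₁.cnt * 2 - 37]
16. n10.env = 12  [S₁.pre + S₁.cnt - 22]
17. n11.lim = "wp"  [terminal]
18. n12.lim = "ku"  [terminal]
19. n13.hot = true  [terminal]
20. n10.lab = 14  [A.env + 2]
21. n10.sig = false  [e.hot == false]
22. n3.cnt = 3  [S₁.cnt + A₁.lab - 28]
23. n3.tag = false  [A₁.lab > 14]
24. n3.pre = 20  [S₁.pre + A₁.lab - 11]
25. n3.acc = "mvp"  [S₁.acc ++ "p"]
26. n0.cnt = -6  [d₀.lim - 21]
27. n0.tag = true  [S₁.cnt > 2]
28. n0.pre = 12  [d₀.lim - 3]
29. n0.acc = "mvpw"  [S₁.acc ++ "w"]

20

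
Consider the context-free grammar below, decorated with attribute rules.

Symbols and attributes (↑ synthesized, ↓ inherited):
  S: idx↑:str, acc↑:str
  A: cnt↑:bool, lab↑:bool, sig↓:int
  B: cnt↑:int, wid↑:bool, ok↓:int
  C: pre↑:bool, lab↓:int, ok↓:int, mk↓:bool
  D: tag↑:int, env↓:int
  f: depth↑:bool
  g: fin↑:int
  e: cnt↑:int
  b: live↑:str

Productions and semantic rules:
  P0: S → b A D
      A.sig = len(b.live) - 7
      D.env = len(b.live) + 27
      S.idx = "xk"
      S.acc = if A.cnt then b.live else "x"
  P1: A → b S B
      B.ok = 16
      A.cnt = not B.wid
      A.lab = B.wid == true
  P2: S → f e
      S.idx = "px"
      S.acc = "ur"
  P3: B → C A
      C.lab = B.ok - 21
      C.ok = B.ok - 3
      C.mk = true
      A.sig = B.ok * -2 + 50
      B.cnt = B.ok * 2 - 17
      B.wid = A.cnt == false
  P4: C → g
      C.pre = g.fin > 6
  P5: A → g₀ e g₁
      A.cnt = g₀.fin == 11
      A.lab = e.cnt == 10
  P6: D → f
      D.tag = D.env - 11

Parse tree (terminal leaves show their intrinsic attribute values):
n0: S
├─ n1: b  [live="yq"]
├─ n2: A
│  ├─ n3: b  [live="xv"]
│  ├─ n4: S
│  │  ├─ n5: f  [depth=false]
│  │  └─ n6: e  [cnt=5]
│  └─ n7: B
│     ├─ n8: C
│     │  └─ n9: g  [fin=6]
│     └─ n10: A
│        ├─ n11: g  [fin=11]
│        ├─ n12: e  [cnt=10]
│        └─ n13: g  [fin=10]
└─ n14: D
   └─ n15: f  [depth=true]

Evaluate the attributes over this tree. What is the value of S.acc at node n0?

1. n1.live = "yq"  [terminal]
2. n2.sig = -5  [len(b.live) - 7]
3. n3.live = "xv"  [terminal]
4. n5.depth = false  [terminal]
5. n6.cnt = 5  [terminal]
6. n4.idx = "px"  ["px"]
7. n4.acc = "ur"  ["ur"]
8. n7.ok = 16  [16]
9. n8.lab = -5  [B.ok - 21]
10. n8.ok = 13  [B.ok - 3]
11. n8.mk = true  [true]
12. n9.fin = 6  [terminal]
13. n8.pre = false  [g.fin > 6]
14. n10.sig = 18  [B.ok * -2 + 50]
15. n11.fin = 11  [terminal]
16. n12.cnt = 10  [terminal]
17. n13.fin = 10  [terminal]
18. n10.cnt = true  [g₀.fin == 11]
19. n10.lab = true  [e.cnt == 10]
20. n7.cnt = 15  [B.ok * 2 - 17]
21. n7.wid = false  [A.cnt == false]
22. n2.cnt = true  [not B.wid]
23. n2.lab = false  [B.wid == true]
24. n14.env = 29  [len(b.live) + 27]
25. n15.depth = true  [terminal]
26. n14.tag = 18  [D.env - 11]
27. n0.idx = "xk"  ["xk"]
28. n0.acc = "yq"  [if A.cnt then b.live else "x"]

"yq"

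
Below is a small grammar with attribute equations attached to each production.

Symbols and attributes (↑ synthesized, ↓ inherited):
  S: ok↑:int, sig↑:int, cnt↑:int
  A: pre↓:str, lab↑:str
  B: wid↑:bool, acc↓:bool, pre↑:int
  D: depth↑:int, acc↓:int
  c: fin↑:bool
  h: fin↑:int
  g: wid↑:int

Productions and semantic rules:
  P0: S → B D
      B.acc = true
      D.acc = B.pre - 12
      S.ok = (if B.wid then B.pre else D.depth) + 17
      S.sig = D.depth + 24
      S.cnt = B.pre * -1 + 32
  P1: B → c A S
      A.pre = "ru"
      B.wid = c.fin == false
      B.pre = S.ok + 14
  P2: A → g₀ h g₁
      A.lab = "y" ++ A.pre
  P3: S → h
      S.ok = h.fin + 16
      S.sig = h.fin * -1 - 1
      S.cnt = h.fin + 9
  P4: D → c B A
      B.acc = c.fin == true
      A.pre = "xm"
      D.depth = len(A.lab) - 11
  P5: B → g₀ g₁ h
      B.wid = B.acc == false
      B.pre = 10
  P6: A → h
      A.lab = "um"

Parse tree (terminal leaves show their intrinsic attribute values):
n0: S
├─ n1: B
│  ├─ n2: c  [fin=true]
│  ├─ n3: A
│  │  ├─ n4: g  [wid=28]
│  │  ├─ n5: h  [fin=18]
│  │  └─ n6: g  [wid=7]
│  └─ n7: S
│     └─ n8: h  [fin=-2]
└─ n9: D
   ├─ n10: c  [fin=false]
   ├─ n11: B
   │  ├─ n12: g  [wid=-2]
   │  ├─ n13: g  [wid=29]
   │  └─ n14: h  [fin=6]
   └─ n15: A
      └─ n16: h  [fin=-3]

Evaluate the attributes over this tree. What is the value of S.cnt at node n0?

4

1. n1.acc = true  [true]
2. n2.fin = true  [terminal]
3. n3.pre = "ru"  ["ru"]
4. n4.wid = 28  [terminal]
5. n5.fin = 18  [terminal]
6. n6.wid = 7  [terminal]
7. n3.lab = "yru"  ["y" ++ A.pre]
8. n8.fin = -2  [terminal]
9. n7.ok = 14  [h.fin + 16]
10. n7.sig = 1  [h.fin * -1 - 1]
11. n7.cnt = 7  [h.fin + 9]
12. n1.wid = false  [c.fin == false]
13. n1.pre = 28  [S.ok + 14]
14. n9.acc = 16  [B.pre - 12]
15. n10.fin = false  [terminal]
16. n11.acc = false  [c.fin == true]
17. n12.wid = -2  [terminal]
18. n13.wid = 29  [terminal]
19. n14.fin = 6  [terminal]
20. n11.wid = true  [B.acc == false]
21. n11.pre = 10  [10]
22. n15.pre = "xm"  ["xm"]
23. n16.fin = -3  [terminal]
24. n15.lab = "um"  ["um"]
25. n9.depth = -9  [len(A.lab) - 11]
26. n0.ok = 8  [(if B.wid then B.pre else D.depth) + 17]
27. n0.sig = 15  [D.depth + 24]
28. n0.cnt = 4  [B.pre * -1 + 32]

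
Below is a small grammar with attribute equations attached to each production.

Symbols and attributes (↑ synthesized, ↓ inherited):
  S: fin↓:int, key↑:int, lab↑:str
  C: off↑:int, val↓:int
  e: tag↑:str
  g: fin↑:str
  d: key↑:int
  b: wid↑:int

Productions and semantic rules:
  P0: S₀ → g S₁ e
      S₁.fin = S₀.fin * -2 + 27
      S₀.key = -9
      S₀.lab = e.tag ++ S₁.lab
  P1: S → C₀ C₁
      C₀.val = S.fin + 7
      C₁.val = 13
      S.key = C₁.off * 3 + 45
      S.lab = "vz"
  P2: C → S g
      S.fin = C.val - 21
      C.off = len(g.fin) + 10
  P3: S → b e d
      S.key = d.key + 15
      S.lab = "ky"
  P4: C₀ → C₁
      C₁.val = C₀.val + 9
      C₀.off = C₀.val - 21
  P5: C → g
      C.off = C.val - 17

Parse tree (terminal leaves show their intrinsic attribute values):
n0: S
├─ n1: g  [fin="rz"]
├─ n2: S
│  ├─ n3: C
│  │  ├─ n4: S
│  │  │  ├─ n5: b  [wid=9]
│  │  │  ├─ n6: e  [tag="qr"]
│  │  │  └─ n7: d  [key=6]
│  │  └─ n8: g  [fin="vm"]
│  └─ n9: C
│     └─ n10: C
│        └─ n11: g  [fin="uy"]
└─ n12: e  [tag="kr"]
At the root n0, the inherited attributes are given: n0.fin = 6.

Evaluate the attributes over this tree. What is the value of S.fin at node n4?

1

1. n0.fin = 6  [given at root]
2. n1.fin = "rz"  [terminal]
3. n2.fin = 15  [S₀.fin * -2 + 27]
4. n3.val = 22  [S.fin + 7]
5. n4.fin = 1  [C.val - 21]
6. n5.wid = 9  [terminal]
7. n6.tag = "qr"  [terminal]
8. n7.key = 6  [terminal]
9. n4.key = 21  [d.key + 15]
10. n4.lab = "ky"  ["ky"]
11. n8.fin = "vm"  [terminal]
12. n3.off = 12  [len(g.fin) + 10]
13. n9.val = 13  [13]
14. n10.val = 22  [C₀.val + 9]
15. n11.fin = "uy"  [terminal]
16. n10.off = 5  [C.val - 17]
17. n9.off = -8  [C₀.val - 21]
18. n2.key = 21  [C₁.off * 3 + 45]
19. n2.lab = "vz"  ["vz"]
20. n12.tag = "kr"  [terminal]
21. n0.key = -9  [-9]
22. n0.lab = "krvz"  [e.tag ++ S₁.lab]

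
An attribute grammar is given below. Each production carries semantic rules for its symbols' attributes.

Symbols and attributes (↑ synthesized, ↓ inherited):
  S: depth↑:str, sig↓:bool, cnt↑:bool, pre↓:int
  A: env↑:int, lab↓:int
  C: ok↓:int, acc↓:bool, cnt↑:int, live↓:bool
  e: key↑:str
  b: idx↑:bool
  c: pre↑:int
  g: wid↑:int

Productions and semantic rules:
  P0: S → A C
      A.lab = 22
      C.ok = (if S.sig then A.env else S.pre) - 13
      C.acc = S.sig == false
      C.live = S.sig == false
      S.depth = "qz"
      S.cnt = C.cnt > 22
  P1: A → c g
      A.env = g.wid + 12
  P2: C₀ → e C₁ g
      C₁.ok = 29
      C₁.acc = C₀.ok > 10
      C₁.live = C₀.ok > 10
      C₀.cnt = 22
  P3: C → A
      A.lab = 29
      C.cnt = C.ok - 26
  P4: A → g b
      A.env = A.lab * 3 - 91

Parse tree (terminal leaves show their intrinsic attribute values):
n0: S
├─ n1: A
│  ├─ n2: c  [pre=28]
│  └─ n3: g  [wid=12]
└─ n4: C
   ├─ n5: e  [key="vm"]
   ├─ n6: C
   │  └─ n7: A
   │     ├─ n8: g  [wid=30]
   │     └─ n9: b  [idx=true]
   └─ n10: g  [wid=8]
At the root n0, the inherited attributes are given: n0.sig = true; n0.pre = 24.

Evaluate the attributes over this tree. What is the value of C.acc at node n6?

1. n0.sig = true  [given at root]
2. n0.pre = 24  [given at root]
3. n1.lab = 22  [22]
4. n2.pre = 28  [terminal]
5. n3.wid = 12  [terminal]
6. n1.env = 24  [g.wid + 12]
7. n4.ok = 11  [(if S.sig then A.env else S.pre) - 13]
8. n4.acc = false  [S.sig == false]
9. n4.live = false  [S.sig == false]
10. n5.key = "vm"  [terminal]
11. n6.ok = 29  [29]
12. n6.acc = true  [C₀.ok > 10]
13. n6.live = true  [C₀.ok > 10]
14. n7.lab = 29  [29]
15. n8.wid = 30  [terminal]
16. n9.idx = true  [terminal]
17. n7.env = -4  [A.lab * 3 - 91]
18. n6.cnt = 3  [C.ok - 26]
19. n10.wid = 8  [terminal]
20. n4.cnt = 22  [22]
21. n0.depth = "qz"  ["qz"]
22. n0.cnt = false  [C.cnt > 22]

true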